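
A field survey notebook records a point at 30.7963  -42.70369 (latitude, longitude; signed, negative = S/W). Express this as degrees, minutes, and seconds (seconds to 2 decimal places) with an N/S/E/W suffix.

30°47′46.68″ N, 42°42′13.28″ W

Lat: 0.796300° → 47.77800′; 0.77800 × 60 = 46.6800″
Longitude is negative → W; |value| = 42.703690
λ: whole degrees 42; 42.22140′ → 42′ and 13.2840″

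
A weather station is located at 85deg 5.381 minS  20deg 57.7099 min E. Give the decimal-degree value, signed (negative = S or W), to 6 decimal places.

-85.089683, 20.961832

Lat: 85 + 5.381/60 = 85.0896833
S ⇒ negate
Lon: 20 + 57.7099/60 = 20.9618317
E → positive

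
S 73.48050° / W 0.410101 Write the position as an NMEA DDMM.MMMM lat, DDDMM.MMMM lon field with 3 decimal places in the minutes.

7328.830,S / 00024.606,W

φ: fractional part 0.480500 → 28.83000 minutes
λ: 0° + 0.410101 × 60 = 0° 24.60606′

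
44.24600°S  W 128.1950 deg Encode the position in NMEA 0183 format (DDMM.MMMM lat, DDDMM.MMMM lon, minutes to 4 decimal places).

4414.7600,S / 12811.7000,W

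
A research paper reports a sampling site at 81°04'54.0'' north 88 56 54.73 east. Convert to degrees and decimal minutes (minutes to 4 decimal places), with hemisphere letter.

Lat: 4 + 54/60 = 4.900000′
λ: seconds/60 = 0.91217; minutes = 56 + 0.91217 = 56.912167

81° 4.9000′ N, 88° 56.9122′ E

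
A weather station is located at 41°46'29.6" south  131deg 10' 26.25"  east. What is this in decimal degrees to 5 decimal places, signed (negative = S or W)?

-41.77489, 131.17396

Lat: 41 + 46/60 + 29.6/3600 = 41.774889
S ⇒ negate
Longitude: 10′ + 26.25″ = 10.43750′; 131 + 10.43750/60 = 131.173958
E → positive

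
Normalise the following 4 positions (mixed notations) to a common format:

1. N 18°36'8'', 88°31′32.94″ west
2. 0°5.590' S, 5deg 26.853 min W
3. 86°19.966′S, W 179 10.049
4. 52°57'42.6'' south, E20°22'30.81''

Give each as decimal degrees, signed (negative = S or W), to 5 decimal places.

1. 18.60222, -88.52582
2. -0.09317, -5.44755
3. -86.33277, -179.16748
4. -52.96183, 20.37523

Point 1:
  φ: 36′ + 8″ = 36.13333′; 18 + 36.13333/60 = 18.602222
  N ⇒ keep positive
  λ: 88 + 31/60 + 32.94/3600 = 88.525817
  hemisphere W, so the sign is −
Point 2:
  Lat: 0 + 5.59/60 = 0.093167
  S ⇒ negate
  Lon: 5 + 26.853/60 = 5.447550
  W ⇒ negate
Point 3:
  Latitude: 86 + 19.966/60 = 86.332767
  S → negative
  λ: 10.049′ = 0.167483°; total 179.167483
  hemisphere W, so the sign is −
Point 4:
  Lat: 57′ + 42.6″ = 57.71000′; 52 + 57.71000/60 = 52.961833
  S → negative
  Longitude: 22′ + 30.81″ = 22.51350′; 20 + 22.51350/60 = 20.375225
  E ⇒ keep positive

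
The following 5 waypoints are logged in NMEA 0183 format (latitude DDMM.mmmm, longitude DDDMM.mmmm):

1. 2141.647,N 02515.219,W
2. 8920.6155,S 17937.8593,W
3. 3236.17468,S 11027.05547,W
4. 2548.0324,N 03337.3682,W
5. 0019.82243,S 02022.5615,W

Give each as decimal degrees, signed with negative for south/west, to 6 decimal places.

Point 1:
  Lat: split at 2 digits → 21° and 41.647′; 21 + 41.647/60 = 21.6941167
  N ⇒ keep positive
  Lon: degrees = first 3 digits = 25, minutes = 15.219; 25 + 15.219/60 = 25.2536500
  W ⇒ negate
Point 2:
  Lat: split at 2 digits → 89° and 20.6155′; 89 + 20.6155/60 = 89.3435917
  S → negative
  λ: split at 3 digits → 179° and 37.8593′; 179 + 37.8593/60 = 179.6309883
  W → negative
Point 3:
  Latitude: split at 2 digits → 32° and 36.17468′; 32 + 36.17468/60 = 32.6029113
  hemisphere S, so the sign is −
  Lon: split at 3 digits → 110° and 27.05547′; 110 + 27.05547/60 = 110.4509245
  hemisphere W, so the sign is −
Point 4:
  Latitude: degrees = first 2 digits = 25, minutes = 48.0324; 25 + 48.0324/60 = 25.8005400
  N → positive
  λ: degrees = first 3 digits = 33, minutes = 37.3682; 33 + 37.3682/60 = 33.6228033
  hemisphere W, so the sign is −
Point 5:
  Lat: degrees = first 2 digits = 0, minutes = 19.82243; 0 + 19.82243/60 = 0.3303738
  S ⇒ negate
  Longitude: degrees = first 3 digits = 20, minutes = 22.5615; 20 + 22.5615/60 = 20.3760250
  hemisphere W, so the sign is −

1. 21.694117, -25.253650
2. -89.343592, -179.630988
3. -32.602911, -110.450925
4. 25.800540, -33.622803
5. -0.330374, -20.376025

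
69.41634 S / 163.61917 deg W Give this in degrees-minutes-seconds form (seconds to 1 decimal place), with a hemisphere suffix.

69°24′58.8″ S, 163°37′9.0″ W

φ: 0.416340° → 24.98040′; 0.98040 × 60 = 58.824″
λ: whole degrees 163; 37.15020′ → 37′ and 9.012″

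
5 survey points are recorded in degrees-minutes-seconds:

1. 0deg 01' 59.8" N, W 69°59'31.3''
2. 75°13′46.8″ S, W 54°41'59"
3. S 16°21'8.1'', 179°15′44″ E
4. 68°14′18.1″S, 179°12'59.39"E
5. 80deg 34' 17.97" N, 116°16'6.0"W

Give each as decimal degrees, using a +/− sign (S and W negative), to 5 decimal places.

1. 0.03328, -69.99203
2. -75.22967, -54.69972
3. -16.35225, 179.26222
4. -68.23836, 179.21650
5. 80.57166, -116.26833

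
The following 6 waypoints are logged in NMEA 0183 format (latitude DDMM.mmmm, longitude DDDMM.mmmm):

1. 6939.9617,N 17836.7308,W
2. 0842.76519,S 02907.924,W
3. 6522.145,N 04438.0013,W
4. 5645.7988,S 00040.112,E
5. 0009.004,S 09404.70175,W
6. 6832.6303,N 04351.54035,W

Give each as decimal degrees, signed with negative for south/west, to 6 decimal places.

Point 1:
  Lat: degrees = first 2 digits = 69, minutes = 39.9617; 69 + 39.9617/60 = 69.6660283
  N → positive
  Longitude: degrees = first 3 digits = 178, minutes = 36.7308; 178 + 36.7308/60 = 178.6121800
  hemisphere W, so the sign is −
Point 2:
  Lat: split at 2 digits → 08° and 42.76519′; 8 + 42.76519/60 = 8.7127532
  hemisphere S, so the sign is −
  Lon: split at 3 digits → 029° and 7.924′; 29 + 7.924/60 = 29.1320667
  hemisphere W, so the sign is −
Point 3:
  Lat: degrees = first 2 digits = 65, minutes = 22.145; 65 + 22.145/60 = 65.3690833
  N → positive
  Longitude: split at 3 digits → 044° and 38.0013′; 44 + 38.0013/60 = 44.6333550
  hemisphere W, so the sign is −
Point 4:
  Latitude: split at 2 digits → 56° and 45.7988′; 56 + 45.7988/60 = 56.7633133
  S ⇒ negate
  λ: split at 3 digits → 000° and 40.112′; 0 + 40.112/60 = 0.6685333
  E ⇒ keep positive
Point 5:
  Lat: degrees = first 2 digits = 0, minutes = 9.004; 0 + 9.004/60 = 0.1500667
  S → negative
  Lon: split at 3 digits → 094° and 4.70175′; 94 + 4.70175/60 = 94.0783625
  W ⇒ negate
Point 6:
  φ: split at 2 digits → 68° and 32.6303′; 68 + 32.6303/60 = 68.5438383
  N → positive
  λ: split at 3 digits → 043° and 51.54035′; 43 + 51.54035/60 = 43.8590058
  hemisphere W, so the sign is −

1. 69.666028, -178.612180
2. -8.712753, -29.132067
3. 65.369083, -44.633355
4. -56.763313, 0.668533
5. -0.150067, -94.078363
6. 68.543838, -43.859006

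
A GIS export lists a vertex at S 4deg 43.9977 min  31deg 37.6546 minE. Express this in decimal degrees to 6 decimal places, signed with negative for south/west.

-4.733295, 31.627577

φ: 43.9977′ = 0.733295°; total 4.7332950
S → negative
λ: 37.6546′ = 0.627577°; total 31.6275767
E → positive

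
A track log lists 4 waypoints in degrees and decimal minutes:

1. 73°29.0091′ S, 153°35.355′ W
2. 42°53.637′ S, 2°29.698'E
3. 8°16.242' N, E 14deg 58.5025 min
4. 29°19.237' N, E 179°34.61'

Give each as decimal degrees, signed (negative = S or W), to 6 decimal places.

Point 1:
  Lat: 73 + 29.0091/60 = 73.4834850
  hemisphere S, so the sign is −
  Lon: 153 + 35.355/60 = 153.5892500
  W → negative
Point 2:
  φ: 53.637′ = 0.893950°; total 42.8939500
  S ⇒ negate
  λ: 29.698′ = 0.494967°; total 2.4949667
  E ⇒ keep positive
Point 3:
  Lat: 8 + 16.242/60 = 8.2707000
  N → positive
  Longitude: 14 + 58.5025/60 = 14.9750417
  E ⇒ keep positive
Point 4:
  Latitude: 29 + 19.237/60 = 29.3206167
  N → positive
  Lon: 179 + 34.61/60 = 179.5768333
  E → positive

1. -73.483485, -153.589250
2. -42.893950, 2.494967
3. 8.270700, 14.975042
4. 29.320617, 179.576833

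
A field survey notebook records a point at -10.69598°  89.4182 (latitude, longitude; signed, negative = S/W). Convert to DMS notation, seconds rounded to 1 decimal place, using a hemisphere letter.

Latitude is negative → S; |value| = 10.695980
Latitude: 0.695980 × 60 = 41.75880′ → 41′, remainder × 60 = 45.528″
Lon: 0.418200 × 60 = 25.09200′ → 25′, remainder × 60 = 5.520″

10°41′45.5″ S, 89°25′5.5″ E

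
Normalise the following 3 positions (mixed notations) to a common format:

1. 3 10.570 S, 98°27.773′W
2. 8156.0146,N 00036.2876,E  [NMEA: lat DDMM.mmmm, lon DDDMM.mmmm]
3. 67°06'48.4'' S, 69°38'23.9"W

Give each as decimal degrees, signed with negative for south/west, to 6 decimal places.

1. -3.176167, -98.462883
2. 81.933577, 0.604793
3. -67.113444, -69.639972

Point 1:
  Latitude: 10.57′ = 0.176167°; total 3.1761667
  S → negative
  Lon: 98 + 27.773/60 = 98.4628833
  hemisphere W, so the sign is −
Point 2:
  φ: degrees = first 2 digits = 81, minutes = 56.0146; 81 + 56.0146/60 = 81.9335767
  N → positive
  Longitude: split at 3 digits → 000° and 36.2876′; 0 + 36.2876/60 = 0.6047933
  E ⇒ keep positive
Point 3:
  Lat: 6′ + 48.4″ = 6.80667′; 67 + 6.80667/60 = 67.1134444
  S ⇒ negate
  Lon: 38′ + 23.9″ = 38.39833′; 69 + 38.39833/60 = 69.6399722
  hemisphere W, so the sign is −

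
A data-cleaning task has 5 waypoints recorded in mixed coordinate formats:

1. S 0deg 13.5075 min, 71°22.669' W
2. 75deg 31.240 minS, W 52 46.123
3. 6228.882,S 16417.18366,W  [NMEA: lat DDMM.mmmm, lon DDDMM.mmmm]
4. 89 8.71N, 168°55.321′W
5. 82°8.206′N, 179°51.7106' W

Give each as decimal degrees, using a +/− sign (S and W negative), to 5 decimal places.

1. -0.22513, -71.37782
2. -75.52067, -52.76872
3. -62.48137, -164.28639
4. 89.14517, -168.92202
5. 82.13677, -179.86184

Point 1:
  φ: 0 + 13.5075/60 = 0.225125
  hemisphere S, so the sign is −
  Longitude: 22.669′ = 0.377817°; total 71.377817
  W → negative
Point 2:
  Lat: 31.24′ = 0.520667°; total 75.520667
  hemisphere S, so the sign is −
  λ: 52 + 46.123/60 = 52.768717
  hemisphere W, so the sign is −
Point 3:
  Latitude: split at 2 digits → 62° and 28.882′; 62 + 28.882/60 = 62.481367
  S → negative
  Longitude: split at 3 digits → 164° and 17.18366′; 164 + 17.18366/60 = 164.286394
  W ⇒ negate
Point 4:
  Lat: 8.71′ = 0.145167°; total 89.145167
  N ⇒ keep positive
  Longitude: 168 + 55.321/60 = 168.922017
  hemisphere W, so the sign is −
Point 5:
  Latitude: 8.206′ = 0.136767°; total 82.136767
  N → positive
  Longitude: 51.7106′ = 0.861843°; total 179.861843
  W → negative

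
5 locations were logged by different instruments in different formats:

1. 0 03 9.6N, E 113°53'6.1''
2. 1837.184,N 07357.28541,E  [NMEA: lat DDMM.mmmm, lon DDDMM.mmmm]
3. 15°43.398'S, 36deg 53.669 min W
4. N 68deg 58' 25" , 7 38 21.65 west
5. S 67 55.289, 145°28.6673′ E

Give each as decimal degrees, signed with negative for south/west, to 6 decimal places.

1. 0.052667, 113.885028
2. 18.619733, 73.954757
3. -15.723300, -36.894483
4. 68.973611, -7.639347
5. -67.921483, 145.477788

Point 1:
  Latitude: 0° + 3/60 + 9.6/3600 = 0 + 0.050000 + 0.002667 = 0.0526667
  N ⇒ keep positive
  λ: 113 + 53/60 + 6.1/3600 = 113.8850278
  E → positive
Point 2:
  Lat: split at 2 digits → 18° and 37.184′; 18 + 37.184/60 = 18.6197333
  N → positive
  Longitude: split at 3 digits → 073° and 57.28541′; 73 + 57.28541/60 = 73.9547568
  E → positive
Point 3:
  φ: 43.398′ = 0.723300°; total 15.7233000
  S → negative
  λ: 36 + 53.669/60 = 36.8944833
  hemisphere W, so the sign is −
Point 4:
  Latitude: 58′ + 25″ = 58.41667′; 68 + 58.41667/60 = 68.9736111
  N ⇒ keep positive
  λ: 38′ + 21.65″ = 38.36083′; 7 + 38.36083/60 = 7.6393472
  hemisphere W, so the sign is −
Point 5:
  Latitude: 55.289′ = 0.921483°; total 67.9214833
  S ⇒ negate
  Lon: 145 + 28.6673/60 = 145.4777883
  E → positive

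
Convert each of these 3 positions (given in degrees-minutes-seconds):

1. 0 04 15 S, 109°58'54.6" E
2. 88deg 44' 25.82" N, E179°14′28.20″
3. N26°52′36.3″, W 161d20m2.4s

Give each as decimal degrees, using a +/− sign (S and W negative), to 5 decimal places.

Point 1:
  Latitude: 0 + 4/60 + 15/3600 = 0.070833
  S ⇒ negate
  λ: 109° + 58/60 + 54.6/3600 = 109 + 0.966667 + 0.015167 = 109.981833
  E ⇒ keep positive
Point 2:
  Latitude: 88° + 44/60 + 25.82/3600 = 88 + 0.733333 + 0.007172 = 88.740506
  N → positive
  Lon: 179 + 14/60 + 28.2/3600 = 179.241167
  E ⇒ keep positive
Point 3:
  Latitude: 26 + 52/60 + 36.3/3600 = 26.876750
  N → positive
  Lon: 161° + 20/60 + 2.4/3600 = 161 + 0.333333 + 0.000667 = 161.334000
  W → negative

1. -0.07083, 109.98183
2. 88.74051, 179.24117
3. 26.87675, -161.33400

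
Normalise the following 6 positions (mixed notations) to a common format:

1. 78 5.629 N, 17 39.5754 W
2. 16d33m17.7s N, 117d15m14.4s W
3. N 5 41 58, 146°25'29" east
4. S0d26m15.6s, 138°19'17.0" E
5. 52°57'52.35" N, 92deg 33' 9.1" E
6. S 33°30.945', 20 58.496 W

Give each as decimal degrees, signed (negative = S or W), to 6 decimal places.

1. 78.093817, -17.659590
2. 16.554917, -117.254000
3. 5.699444, 146.424722
4. -0.437667, 138.321389
5. 52.964542, 92.552528
6. -33.515750, -20.974933

Point 1:
  φ: 5.629′ = 0.093817°; total 78.0938167
  N ⇒ keep positive
  Lon: 39.5754′ = 0.659590°; total 17.6595900
  hemisphere W, so the sign is −
Point 2:
  φ: 33′ + 17.7″ = 33.29500′; 16 + 33.29500/60 = 16.5549167
  N ⇒ keep positive
  λ: 117° + 15/60 + 14.4/3600 = 117 + 0.250000 + 0.004000 = 117.2540000
  W ⇒ negate
Point 3:
  Lat: 5° + 41/60 + 58/3600 = 5 + 0.683333 + 0.016111 = 5.6994444
  N ⇒ keep positive
  Lon: 146 + 25/60 + 29/3600 = 146.4247222
  E → positive
Point 4:
  φ: 0° + 26/60 + 15.6/3600 = 0 + 0.433333 + 0.004333 = 0.4376667
  S → negative
  Lon: 138 + 19/60 + 17/3600 = 138.3213889
  E ⇒ keep positive
Point 5:
  Latitude: 57′ + 52.35″ = 57.87250′; 52 + 57.87250/60 = 52.9645417
  N → positive
  Lon: 92° + 33/60 + 9.1/3600 = 92 + 0.550000 + 0.002528 = 92.5525278
  E → positive
Point 6:
  Latitude: 33 + 30.945/60 = 33.5157500
  hemisphere S, so the sign is −
  Longitude: 58.496′ = 0.974933°; total 20.9749333
  W ⇒ negate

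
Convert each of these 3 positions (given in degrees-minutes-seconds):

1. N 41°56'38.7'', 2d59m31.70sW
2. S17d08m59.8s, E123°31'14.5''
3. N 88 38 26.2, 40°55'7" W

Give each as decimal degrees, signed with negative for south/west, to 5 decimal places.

1. 41.94408, -2.99214
2. -17.14994, 123.52069
3. 88.64061, -40.91861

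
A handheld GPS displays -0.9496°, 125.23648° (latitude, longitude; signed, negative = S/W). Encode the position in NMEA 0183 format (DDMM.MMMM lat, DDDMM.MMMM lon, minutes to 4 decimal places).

0056.9760,S / 12514.1888,E

Latitude is negative → S; |value| = 0.949600
Latitude: 0° + 0.949600 × 60 = 0° 56.976000′
Lon: fractional part 0.236480 → 14.188800 minutes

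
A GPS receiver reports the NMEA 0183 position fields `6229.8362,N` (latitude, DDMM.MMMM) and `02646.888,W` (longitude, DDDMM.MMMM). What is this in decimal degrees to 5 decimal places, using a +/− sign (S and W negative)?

62.49727, -26.78147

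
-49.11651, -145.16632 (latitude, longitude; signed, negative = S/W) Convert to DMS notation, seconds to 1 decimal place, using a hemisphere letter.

49°06′59.4″ S, 145°09′58.8″ W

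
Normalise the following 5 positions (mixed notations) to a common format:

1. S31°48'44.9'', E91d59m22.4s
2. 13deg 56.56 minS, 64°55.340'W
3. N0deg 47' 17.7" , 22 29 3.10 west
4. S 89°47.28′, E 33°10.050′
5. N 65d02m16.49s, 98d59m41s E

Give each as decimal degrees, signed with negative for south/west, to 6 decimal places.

Point 1:
  φ: 31 + 48/60 + 44.9/3600 = 31.8124722
  S → negative
  λ: 91° + 59/60 + 22.4/3600 = 91 + 0.983333 + 0.006222 = 91.9895556
  E ⇒ keep positive
Point 2:
  Lat: 56.56′ = 0.942667°; total 13.9426667
  hemisphere S, so the sign is −
  λ: 55.34′ = 0.922333°; total 64.9223333
  hemisphere W, so the sign is −
Point 3:
  Latitude: 47′ + 17.7″ = 47.29500′; 0 + 47.29500/60 = 0.7882500
  N → positive
  Longitude: 22° + 29/60 + 3.1/3600 = 22 + 0.483333 + 0.000861 = 22.4841944
  W ⇒ negate
Point 4:
  Lat: 47.28′ = 0.788000°; total 89.7880000
  S → negative
  Longitude: 33 + 10.05/60 = 33.1675000
  E ⇒ keep positive
Point 5:
  Latitude: 65° + 2/60 + 16.49/3600 = 65 + 0.033333 + 0.004581 = 65.0379139
  N ⇒ keep positive
  λ: 98 + 59/60 + 41/3600 = 98.9947222
  E ⇒ keep positive

1. -31.812472, 91.989556
2. -13.942667, -64.922333
3. 0.788250, -22.484194
4. -89.788000, 33.167500
5. 65.037914, 98.994722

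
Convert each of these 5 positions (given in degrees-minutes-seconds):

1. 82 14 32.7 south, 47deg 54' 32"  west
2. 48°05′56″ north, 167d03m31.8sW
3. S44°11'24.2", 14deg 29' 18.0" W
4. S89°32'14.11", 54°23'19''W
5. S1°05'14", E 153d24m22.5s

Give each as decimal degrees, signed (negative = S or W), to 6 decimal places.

1. -82.242417, -47.908889
2. 48.098889, -167.058833
3. -44.190056, -14.488333
4. -89.537253, -54.388611
5. -1.087222, 153.406250

Point 1:
  Lat: 14′ + 32.7″ = 14.54500′; 82 + 14.54500/60 = 82.2424167
  S ⇒ negate
  Lon: 54′ + 32″ = 54.53333′; 47 + 54.53333/60 = 47.9088889
  W ⇒ negate
Point 2:
  Lat: 48° + 5/60 + 56/3600 = 48 + 0.083333 + 0.015556 = 48.0988889
  N ⇒ keep positive
  λ: 167° + 3/60 + 31.8/3600 = 167 + 0.050000 + 0.008833 = 167.0588333
  W → negative
Point 3:
  φ: 44° + 11/60 + 24.2/3600 = 44 + 0.183333 + 0.006722 = 44.1900556
  hemisphere S, so the sign is −
  Longitude: 14 + 29/60 + 18/3600 = 14.4883333
  hemisphere W, so the sign is −
Point 4:
  Lat: 89° + 32/60 + 14.11/3600 = 89 + 0.533333 + 0.003919 = 89.5372528
  hemisphere S, so the sign is −
  Lon: 23′ + 19″ = 23.31667′; 54 + 23.31667/60 = 54.3886111
  W ⇒ negate
Point 5:
  φ: 5′ + 14″ = 5.23333′; 1 + 5.23333/60 = 1.0872222
  S → negative
  λ: 153° + 24/60 + 22.5/3600 = 153 + 0.400000 + 0.006250 = 153.4062500
  E ⇒ keep positive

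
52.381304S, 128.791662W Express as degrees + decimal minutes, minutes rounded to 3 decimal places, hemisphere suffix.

Lat: fractional part 0.381304 → 22.87824 minutes
Longitude: 128° + 0.791662 × 60 = 128° 47.49972′

52° 22.878′ S, 128° 47.500′ W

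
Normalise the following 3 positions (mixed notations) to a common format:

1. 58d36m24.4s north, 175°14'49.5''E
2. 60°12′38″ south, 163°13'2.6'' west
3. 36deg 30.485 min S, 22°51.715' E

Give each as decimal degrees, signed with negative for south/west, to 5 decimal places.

1. 58.60678, 175.24708
2. -60.21056, -163.21739
3. -36.50808, 22.86192

Point 1:
  Latitude: 58° + 36/60 + 24.4/3600 = 58 + 0.600000 + 0.006778 = 58.606778
  N → positive
  Longitude: 14′ + 49.5″ = 14.82500′; 175 + 14.82500/60 = 175.247083
  E → positive
Point 2:
  Latitude: 60 + 12/60 + 38/3600 = 60.210556
  hemisphere S, so the sign is −
  Lon: 163° + 13/60 + 2.6/3600 = 163 + 0.216667 + 0.000722 = 163.217389
  hemisphere W, so the sign is −
Point 3:
  Latitude: 36 + 30.485/60 = 36.508083
  S → negative
  Longitude: 51.715′ = 0.861917°; total 22.861917
  E → positive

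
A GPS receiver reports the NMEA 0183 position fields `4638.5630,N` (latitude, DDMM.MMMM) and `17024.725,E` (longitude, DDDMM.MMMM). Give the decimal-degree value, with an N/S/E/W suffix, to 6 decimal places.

46.642717° N, 170.412083° E

Latitude: split at 2 digits → 46° and 38.563′; 46 + 38.563/60 = 46.6427167
Lon: split at 3 digits → 170° and 24.725′; 170 + 24.725/60 = 170.4120833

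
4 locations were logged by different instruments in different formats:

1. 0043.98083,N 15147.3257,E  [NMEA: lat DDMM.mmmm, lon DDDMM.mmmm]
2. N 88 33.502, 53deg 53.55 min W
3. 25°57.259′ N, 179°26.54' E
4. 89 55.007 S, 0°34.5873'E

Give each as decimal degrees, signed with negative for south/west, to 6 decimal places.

1. 0.733014, 151.788762
2. 88.558367, -53.892500
3. 25.954317, 179.442333
4. -89.916783, 0.576455

Point 1:
  φ: degrees = first 2 digits = 0, minutes = 43.98083; 0 + 43.98083/60 = 0.7330138
  N ⇒ keep positive
  Lon: split at 3 digits → 151° and 47.3257′; 151 + 47.3257/60 = 151.7887617
  E → positive
Point 2:
  Lat: 88 + 33.502/60 = 88.5583667
  N → positive
  Longitude: 53.55′ = 0.892500°; total 53.8925000
  W ⇒ negate
Point 3:
  Lat: 25 + 57.259/60 = 25.9543167
  N → positive
  λ: 179 + 26.54/60 = 179.4423333
  E → positive
Point 4:
  Latitude: 89 + 55.007/60 = 89.9167833
  hemisphere S, so the sign is −
  λ: 0 + 34.5873/60 = 0.5764550
  E → positive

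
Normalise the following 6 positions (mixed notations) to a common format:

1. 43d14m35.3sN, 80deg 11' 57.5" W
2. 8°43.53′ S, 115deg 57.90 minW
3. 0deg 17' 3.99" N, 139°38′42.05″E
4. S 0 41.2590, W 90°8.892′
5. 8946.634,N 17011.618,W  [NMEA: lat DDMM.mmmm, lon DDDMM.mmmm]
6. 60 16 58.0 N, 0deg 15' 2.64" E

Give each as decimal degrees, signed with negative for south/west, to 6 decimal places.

Point 1:
  Lat: 14′ + 35.3″ = 14.58833′; 43 + 14.58833/60 = 43.2431389
  N ⇒ keep positive
  Longitude: 80° + 11/60 + 57.5/3600 = 80 + 0.183333 + 0.015972 = 80.1993056
  W ⇒ negate
Point 2:
  Lat: 43.53′ = 0.725500°; total 8.7255000
  S ⇒ negate
  λ: 57.9′ = 0.965000°; total 115.9650000
  W ⇒ negate
Point 3:
  Lat: 17′ + 3.99″ = 17.06650′; 0 + 17.06650/60 = 0.2844417
  N → positive
  Longitude: 139 + 38/60 + 42.05/3600 = 139.6450139
  E → positive
Point 4:
  Lat: 0 + 41.259/60 = 0.6876500
  S ⇒ negate
  λ: 8.892′ = 0.148200°; total 90.1482000
  W → negative
Point 5:
  Lat: degrees = first 2 digits = 89, minutes = 46.634; 89 + 46.634/60 = 89.7772333
  N ⇒ keep positive
  Lon: degrees = first 3 digits = 170, minutes = 11.618; 170 + 11.618/60 = 170.1936333
  W → negative
Point 6:
  Latitude: 60° + 16/60 + 58/3600 = 60 + 0.266667 + 0.016111 = 60.2827778
  N ⇒ keep positive
  Lon: 0 + 15/60 + 2.64/3600 = 0.2507333
  E → positive

1. 43.243139, -80.199306
2. -8.725500, -115.965000
3. 0.284442, 139.645014
4. -0.687650, -90.148200
5. 89.777233, -170.193633
6. 60.282778, 0.250733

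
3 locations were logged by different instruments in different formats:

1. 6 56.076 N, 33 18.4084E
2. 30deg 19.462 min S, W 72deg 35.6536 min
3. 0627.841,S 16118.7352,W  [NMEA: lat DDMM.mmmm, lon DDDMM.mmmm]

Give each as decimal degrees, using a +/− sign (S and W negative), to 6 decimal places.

Point 1:
  Lat: 6 + 56.076/60 = 6.9346000
  N ⇒ keep positive
  Longitude: 33 + 18.4084/60 = 33.3068067
  E ⇒ keep positive
Point 2:
  Lat: 19.462′ = 0.324367°; total 30.3243667
  S ⇒ negate
  Lon: 72 + 35.6536/60 = 72.5942267
  W → negative
Point 3:
  φ: split at 2 digits → 06° and 27.841′; 6 + 27.841/60 = 6.4640167
  hemisphere S, so the sign is −
  Lon: degrees = first 3 digits = 161, minutes = 18.7352; 161 + 18.7352/60 = 161.3122533
  W ⇒ negate

1. 6.934600, 33.306807
2. -30.324367, -72.594227
3. -6.464017, -161.312253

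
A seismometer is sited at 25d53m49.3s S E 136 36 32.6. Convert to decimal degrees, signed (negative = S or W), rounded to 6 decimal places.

Lat: 25 + 53/60 + 49.3/3600 = 25.8970278
S ⇒ negate
Lon: 136 + 36/60 + 32.6/3600 = 136.6090556
E ⇒ keep positive

-25.897028, 136.609056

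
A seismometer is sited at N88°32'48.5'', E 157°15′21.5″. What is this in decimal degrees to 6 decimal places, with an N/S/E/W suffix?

φ: 88° + 32/60 + 48.5/3600 = 88 + 0.533333 + 0.013472 = 88.5468056
Lon: 157° + 15/60 + 21.5/3600 = 157 + 0.250000 + 0.005972 = 157.2559722

88.546806° N, 157.255972° E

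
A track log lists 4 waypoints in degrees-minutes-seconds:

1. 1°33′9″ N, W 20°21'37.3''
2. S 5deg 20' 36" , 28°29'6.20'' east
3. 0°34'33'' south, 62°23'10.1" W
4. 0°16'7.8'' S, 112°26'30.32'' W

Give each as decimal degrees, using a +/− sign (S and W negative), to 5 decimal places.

1. 1.55250, -20.36036
2. -5.34333, 28.48506
3. -0.57583, -62.38614
4. -0.26883, -112.44176

Point 1:
  φ: 33′ + 9″ = 33.15000′; 1 + 33.15000/60 = 1.552500
  N ⇒ keep positive
  Longitude: 20° + 21/60 + 37.3/3600 = 20 + 0.350000 + 0.010361 = 20.360361
  hemisphere W, so the sign is −
Point 2:
  Lat: 5 + 20/60 + 36/3600 = 5.343333
  S ⇒ negate
  λ: 28° + 29/60 + 6.2/3600 = 28 + 0.483333 + 0.001722 = 28.485056
  E ⇒ keep positive
Point 3:
  φ: 0° + 34/60 + 33/3600 = 0 + 0.566667 + 0.009167 = 0.575833
  S ⇒ negate
  Longitude: 62° + 23/60 + 10.1/3600 = 62 + 0.383333 + 0.002806 = 62.386139
  W → negative
Point 4:
  Latitude: 16′ + 7.8″ = 16.13000′; 0 + 16.13000/60 = 0.268833
  S ⇒ negate
  λ: 26′ + 30.32″ = 26.50533′; 112 + 26.50533/60 = 112.441756
  hemisphere W, so the sign is −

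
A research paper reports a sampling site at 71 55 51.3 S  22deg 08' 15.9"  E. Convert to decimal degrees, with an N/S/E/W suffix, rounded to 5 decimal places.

71.93092° S, 22.13775° E

Lat: 71 + 55/60 + 51.3/3600 = 71.930917
λ: 22° + 8/60 + 15.9/3600 = 22 + 0.133333 + 0.004417 = 22.137750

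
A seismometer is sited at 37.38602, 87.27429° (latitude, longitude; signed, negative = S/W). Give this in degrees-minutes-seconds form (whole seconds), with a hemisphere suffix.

37°23′10″ N, 87°16′27″ E

Latitude: 0.386020 × 60 = 23.16120′ → 23′, remainder × 60 = 9.67″
Longitude: 0.274290° → 16.45740′; 0.45740 × 60 = 27.44″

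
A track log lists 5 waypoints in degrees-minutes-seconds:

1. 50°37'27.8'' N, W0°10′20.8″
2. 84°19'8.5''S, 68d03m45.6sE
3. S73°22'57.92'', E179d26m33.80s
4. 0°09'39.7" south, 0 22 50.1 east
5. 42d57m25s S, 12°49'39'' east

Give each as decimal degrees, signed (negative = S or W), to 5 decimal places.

1. 50.62439, -0.17244
2. -84.31903, 68.06267
3. -73.38276, 179.44272
4. -0.16103, 0.38058
5. -42.95694, 12.82750

Point 1:
  Lat: 50° + 37/60 + 27.8/3600 = 50 + 0.616667 + 0.007722 = 50.624389
  N → positive
  λ: 0° + 10/60 + 20.8/3600 = 0 + 0.166667 + 0.005778 = 0.172444
  W → negative
Point 2:
  Latitude: 84 + 19/60 + 8.5/3600 = 84.319028
  S ⇒ negate
  Lon: 68 + 3/60 + 45.6/3600 = 68.062667
  E → positive
Point 3:
  Lat: 73 + 22/60 + 57.92/3600 = 73.382756
  S ⇒ negate
  Longitude: 179 + 26/60 + 33.8/3600 = 179.442722
  E ⇒ keep positive
Point 4:
  φ: 0° + 9/60 + 39.7/3600 = 0 + 0.150000 + 0.011028 = 0.161028
  hemisphere S, so the sign is −
  Longitude: 0 + 22/60 + 50.1/3600 = 0.380583
  E → positive
Point 5:
  φ: 57′ + 25″ = 57.41667′; 42 + 57.41667/60 = 42.956944
  S ⇒ negate
  Lon: 12 + 49/60 + 39/3600 = 12.827500
  E → positive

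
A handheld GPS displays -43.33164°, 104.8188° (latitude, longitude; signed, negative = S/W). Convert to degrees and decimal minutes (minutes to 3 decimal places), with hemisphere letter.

43° 19.898′ S, 104° 49.128′ E

Latitude is negative → S; |value| = 43.331640
Lat: 43° + 0.331640 × 60 = 43° 19.89840′
λ: fractional part 0.818800 → 49.12800 minutes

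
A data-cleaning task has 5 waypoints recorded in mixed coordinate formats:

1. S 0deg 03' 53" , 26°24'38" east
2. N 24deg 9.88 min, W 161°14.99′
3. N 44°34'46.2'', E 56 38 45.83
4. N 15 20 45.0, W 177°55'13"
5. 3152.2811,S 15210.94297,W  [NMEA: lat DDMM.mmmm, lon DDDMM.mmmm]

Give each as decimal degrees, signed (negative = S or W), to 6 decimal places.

1. -0.064722, 26.410556
2. 24.164667, -161.249833
3. 44.579500, 56.646064
4. 15.345833, -177.920278
5. -31.871352, -152.182383

Point 1:
  Latitude: 0 + 3/60 + 53/3600 = 0.0647222
  S → negative
  Lon: 26 + 24/60 + 38/3600 = 26.4105556
  E ⇒ keep positive
Point 2:
  φ: 24 + 9.88/60 = 24.1646667
  N → positive
  Lon: 14.99′ = 0.249833°; total 161.2498333
  W → negative
Point 3:
  Lat: 34′ + 46.2″ = 34.77000′; 44 + 34.77000/60 = 44.5795000
  N ⇒ keep positive
  Longitude: 56 + 38/60 + 45.83/3600 = 56.6460639
  E ⇒ keep positive
Point 4:
  Latitude: 15° + 20/60 + 45/3600 = 15 + 0.333333 + 0.012500 = 15.3458333
  N ⇒ keep positive
  Longitude: 55′ + 13″ = 55.21667′; 177 + 55.21667/60 = 177.9202778
  hemisphere W, so the sign is −
Point 5:
  φ: split at 2 digits → 31° and 52.2811′; 31 + 52.2811/60 = 31.8713517
  hemisphere S, so the sign is −
  Lon: split at 3 digits → 152° and 10.94297′; 152 + 10.94297/60 = 152.1823828
  W ⇒ negate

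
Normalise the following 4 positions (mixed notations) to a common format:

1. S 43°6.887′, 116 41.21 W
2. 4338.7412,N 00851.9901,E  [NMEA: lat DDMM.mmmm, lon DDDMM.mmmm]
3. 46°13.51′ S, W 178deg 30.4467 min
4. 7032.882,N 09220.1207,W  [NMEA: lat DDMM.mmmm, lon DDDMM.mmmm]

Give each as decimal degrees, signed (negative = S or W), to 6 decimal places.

Point 1:
  φ: 6.887′ = 0.114783°; total 43.1147833
  S ⇒ negate
  Longitude: 41.21′ = 0.686833°; total 116.6868333
  W ⇒ negate
Point 2:
  φ: degrees = first 2 digits = 43, minutes = 38.7412; 43 + 38.7412/60 = 43.6456867
  N ⇒ keep positive
  λ: split at 3 digits → 008° and 51.9901′; 8 + 51.9901/60 = 8.8665017
  E → positive
Point 3:
  Lat: 46 + 13.51/60 = 46.2251667
  hemisphere S, so the sign is −
  λ: 178 + 30.4467/60 = 178.5074450
  hemisphere W, so the sign is −
Point 4:
  Latitude: degrees = first 2 digits = 70, minutes = 32.882; 70 + 32.882/60 = 70.5480333
  N ⇒ keep positive
  Lon: split at 3 digits → 092° and 20.1207′; 92 + 20.1207/60 = 92.3353450
  W → negative

1. -43.114783, -116.686833
2. 43.645687, 8.866502
3. -46.225167, -178.507445
4. 70.548033, -92.335345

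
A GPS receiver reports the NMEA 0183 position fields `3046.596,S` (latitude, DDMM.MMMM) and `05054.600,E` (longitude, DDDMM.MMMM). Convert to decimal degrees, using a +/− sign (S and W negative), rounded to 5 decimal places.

-30.77660, 50.91000

φ: split at 2 digits → 30° and 46.596′; 30 + 46.596/60 = 30.776600
hemisphere S, so the sign is −
Lon: degrees = first 3 digits = 50, minutes = 54.6; 50 + 54.6/60 = 50.910000
E ⇒ keep positive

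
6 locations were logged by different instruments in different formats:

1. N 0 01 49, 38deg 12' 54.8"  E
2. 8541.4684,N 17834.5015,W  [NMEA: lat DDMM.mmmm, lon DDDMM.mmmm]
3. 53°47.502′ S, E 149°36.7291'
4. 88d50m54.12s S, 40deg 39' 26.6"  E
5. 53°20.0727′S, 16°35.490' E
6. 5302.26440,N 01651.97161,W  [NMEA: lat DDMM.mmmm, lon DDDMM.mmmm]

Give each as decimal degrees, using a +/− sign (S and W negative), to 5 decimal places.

Point 1:
  Lat: 0 + 1/60 + 49/3600 = 0.030278
  N → positive
  λ: 12′ + 54.8″ = 12.91333′; 38 + 12.91333/60 = 38.215222
  E ⇒ keep positive
Point 2:
  Lat: split at 2 digits → 85° and 41.4684′; 85 + 41.4684/60 = 85.691140
  N → positive
  Lon: degrees = first 3 digits = 178, minutes = 34.5015; 178 + 34.5015/60 = 178.575025
  W ⇒ negate
Point 3:
  Lat: 53 + 47.502/60 = 53.791700
  S → negative
  λ: 149 + 36.7291/60 = 149.612152
  E ⇒ keep positive
Point 4:
  φ: 88° + 50/60 + 54.12/3600 = 88 + 0.833333 + 0.015033 = 88.848367
  hemisphere S, so the sign is −
  Lon: 40 + 39/60 + 26.6/3600 = 40.657389
  E → positive
Point 5:
  Lat: 20.0727′ = 0.334545°; total 53.334545
  S ⇒ negate
  λ: 35.49′ = 0.591500°; total 16.591500
  E → positive
Point 6:
  Lat: degrees = first 2 digits = 53, minutes = 2.2644; 53 + 2.2644/60 = 53.037740
  N → positive
  Lon: split at 3 digits → 016° and 51.97161′; 16 + 51.97161/60 = 16.866194
  W ⇒ negate

1. 0.03028, 38.21522
2. 85.69114, -178.57503
3. -53.79170, 149.61215
4. -88.84837, 40.65739
5. -53.33455, 16.59150
6. 53.03774, -16.86619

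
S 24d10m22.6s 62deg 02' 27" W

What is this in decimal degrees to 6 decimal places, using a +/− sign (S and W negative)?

-24.172944, -62.040833

φ: 24 + 10/60 + 22.6/3600 = 24.1729444
hemisphere S, so the sign is −
Longitude: 62 + 2/60 + 27/3600 = 62.0408333
W ⇒ negate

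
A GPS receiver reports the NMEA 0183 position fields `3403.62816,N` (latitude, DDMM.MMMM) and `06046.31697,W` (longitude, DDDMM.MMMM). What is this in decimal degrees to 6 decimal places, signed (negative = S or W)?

34.060469, -60.771950

φ: split at 2 digits → 34° and 3.62816′; 34 + 3.62816/60 = 34.0604693
N → positive
λ: split at 3 digits → 060° and 46.31697′; 60 + 46.31697/60 = 60.7719495
hemisphere W, so the sign is −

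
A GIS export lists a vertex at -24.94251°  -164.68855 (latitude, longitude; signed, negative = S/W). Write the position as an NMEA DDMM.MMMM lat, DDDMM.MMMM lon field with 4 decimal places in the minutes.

2456.5506,S / 16441.3130,W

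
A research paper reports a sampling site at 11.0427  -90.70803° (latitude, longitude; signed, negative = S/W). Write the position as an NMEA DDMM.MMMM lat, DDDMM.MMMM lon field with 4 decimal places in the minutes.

1102.5620,N / 09042.4818,W

Latitude: 11° + 0.042700 × 60 = 11° 2.562000′
Longitude is negative → W; |value| = 90.708030
Longitude: minutes = (90.708030 − 90) × 60 = 42.481800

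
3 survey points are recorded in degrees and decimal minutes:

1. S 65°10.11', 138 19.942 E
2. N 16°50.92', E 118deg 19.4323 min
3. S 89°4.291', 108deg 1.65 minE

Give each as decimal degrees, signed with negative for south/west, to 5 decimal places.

1. -65.16850, 138.33237
2. 16.84867, 118.32387
3. -89.07152, 108.02750

Point 1:
  Latitude: 65 + 10.11/60 = 65.168500
  S ⇒ negate
  Lon: 19.942′ = 0.332367°; total 138.332367
  E ⇒ keep positive
Point 2:
  φ: 16 + 50.92/60 = 16.848667
  N → positive
  Lon: 118 + 19.4323/60 = 118.323872
  E → positive
Point 3:
  φ: 89 + 4.291/60 = 89.071517
  S → negative
  Lon: 108 + 1.65/60 = 108.027500
  E ⇒ keep positive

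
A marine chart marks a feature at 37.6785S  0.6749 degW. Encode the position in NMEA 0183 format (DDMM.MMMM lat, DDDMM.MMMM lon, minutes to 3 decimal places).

φ: 37° + 0.678500 × 60 = 37° 40.71000′
Lon: minutes = (0.674900 − 0) × 60 = 40.49400

3740.710,S / 00040.494,W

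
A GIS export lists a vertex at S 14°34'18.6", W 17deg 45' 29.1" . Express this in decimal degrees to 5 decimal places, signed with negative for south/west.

-14.57183, -17.75808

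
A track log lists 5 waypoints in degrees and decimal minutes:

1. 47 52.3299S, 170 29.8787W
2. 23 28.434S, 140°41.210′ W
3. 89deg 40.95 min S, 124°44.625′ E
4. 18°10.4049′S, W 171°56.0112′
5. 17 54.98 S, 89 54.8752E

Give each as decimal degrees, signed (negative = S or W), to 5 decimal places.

1. -47.87217, -170.49798
2. -23.47390, -140.68683
3. -89.68250, 124.74375
4. -18.17342, -171.93352
5. -17.91633, 89.91459

Point 1:
  Lat: 47 + 52.3299/60 = 47.872165
  S → negative
  Longitude: 170 + 29.8787/60 = 170.497978
  W ⇒ negate
Point 2:
  Lat: 23 + 28.434/60 = 23.473900
  hemisphere S, so the sign is −
  λ: 41.21′ = 0.686833°; total 140.686833
  W → negative
Point 3:
  φ: 40.95′ = 0.682500°; total 89.682500
  S → negative
  Lon: 44.625′ = 0.743750°; total 124.743750
  E ⇒ keep positive
Point 4:
  Lat: 18 + 10.4049/60 = 18.173415
  hemisphere S, so the sign is −
  λ: 171 + 56.0112/60 = 171.933520
  W ⇒ negate
Point 5:
  φ: 54.98′ = 0.916333°; total 17.916333
  S ⇒ negate
  Longitude: 89 + 54.8752/60 = 89.914587
  E ⇒ keep positive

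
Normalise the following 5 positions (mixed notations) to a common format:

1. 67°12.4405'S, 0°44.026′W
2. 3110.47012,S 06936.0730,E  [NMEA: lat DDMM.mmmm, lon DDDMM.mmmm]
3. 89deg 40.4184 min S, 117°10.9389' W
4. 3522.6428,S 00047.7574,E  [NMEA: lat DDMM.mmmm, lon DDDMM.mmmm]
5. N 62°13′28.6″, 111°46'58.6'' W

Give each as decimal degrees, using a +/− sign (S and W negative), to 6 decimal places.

1. -67.207342, -0.733767
2. -31.174502, 69.601217
3. -89.673640, -117.182315
4. -35.377380, 0.795957
5. 62.224611, -111.782944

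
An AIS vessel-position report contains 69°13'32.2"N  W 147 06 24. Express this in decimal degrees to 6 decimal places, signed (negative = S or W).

φ: 13′ + 32.2″ = 13.53667′; 69 + 13.53667/60 = 69.2256111
N ⇒ keep positive
Lon: 147° + 6/60 + 24/3600 = 147 + 0.100000 + 0.006667 = 147.1066667
hemisphere W, so the sign is −

69.225611, -147.106667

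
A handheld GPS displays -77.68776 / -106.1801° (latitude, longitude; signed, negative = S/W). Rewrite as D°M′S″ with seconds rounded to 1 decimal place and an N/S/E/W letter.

77°41′15.9″ S, 106°10′48.4″ W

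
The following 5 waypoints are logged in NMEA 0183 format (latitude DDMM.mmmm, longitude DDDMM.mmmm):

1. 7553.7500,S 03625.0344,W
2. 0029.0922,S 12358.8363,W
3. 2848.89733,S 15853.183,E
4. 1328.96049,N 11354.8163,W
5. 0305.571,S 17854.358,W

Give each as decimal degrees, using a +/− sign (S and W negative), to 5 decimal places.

1. -75.89583, -36.41724
2. -0.48487, -123.98061
3. -28.81496, 158.88638
4. 13.48267, -113.91361
5. -3.09285, -178.90597

Point 1:
  Lat: degrees = first 2 digits = 75, minutes = 53.75; 75 + 53.75/60 = 75.895833
  S → negative
  Lon: degrees = first 3 digits = 36, minutes = 25.0344; 36 + 25.0344/60 = 36.417240
  W ⇒ negate
Point 2:
  φ: degrees = first 2 digits = 0, minutes = 29.0922; 0 + 29.0922/60 = 0.484870
  S ⇒ negate
  Lon: split at 3 digits → 123° and 58.8363′; 123 + 58.8363/60 = 123.980605
  W → negative
Point 3:
  Lat: degrees = first 2 digits = 28, minutes = 48.89733; 28 + 48.89733/60 = 28.814956
  S ⇒ negate
  Lon: split at 3 digits → 158° and 53.183′; 158 + 53.183/60 = 158.886383
  E → positive
Point 4:
  φ: degrees = first 2 digits = 13, minutes = 28.96049; 13 + 28.96049/60 = 13.482675
  N → positive
  λ: split at 3 digits → 113° and 54.8163′; 113 + 54.8163/60 = 113.913605
  W → negative
Point 5:
  Lat: degrees = first 2 digits = 3, minutes = 5.571; 3 + 5.571/60 = 3.092850
  S ⇒ negate
  λ: degrees = first 3 digits = 178, minutes = 54.358; 178 + 54.358/60 = 178.905967
  hemisphere W, so the sign is −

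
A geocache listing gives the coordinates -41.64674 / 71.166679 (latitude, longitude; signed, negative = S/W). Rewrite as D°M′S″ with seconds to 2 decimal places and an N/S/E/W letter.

Latitude is negative → S; |value| = 41.646740
Latitude: 0.646740° → 38.80440′; 0.80440 × 60 = 48.2640″
λ: 0.166679° → 10.00074′; 0.00074 × 60 = 0.0444″

41°38′48.26″ S, 71°10′0.04″ E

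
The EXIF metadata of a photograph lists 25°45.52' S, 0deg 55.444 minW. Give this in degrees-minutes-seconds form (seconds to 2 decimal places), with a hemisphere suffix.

Lat: fractional minutes 0.52000 × 60 = 31.2000″
λ: 55.44400′ → 55′ and 0.44400 × 60 = 26.6400″

25°45′31.20″ S, 0°55′26.64″ W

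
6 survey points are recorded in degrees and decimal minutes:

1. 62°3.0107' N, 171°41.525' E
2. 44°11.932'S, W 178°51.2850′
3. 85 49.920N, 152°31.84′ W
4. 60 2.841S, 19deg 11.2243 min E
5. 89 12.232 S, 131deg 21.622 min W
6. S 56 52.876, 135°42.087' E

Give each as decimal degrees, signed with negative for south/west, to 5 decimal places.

1. 62.05018, 171.69208
2. -44.19887, -178.85475
3. 85.83200, -152.53067
4. -60.04735, 19.18707
5. -89.20387, -131.36037
6. -56.88127, 135.70145

Point 1:
  Lat: 3.0107′ = 0.050178°; total 62.050178
  N ⇒ keep positive
  Lon: 41.525′ = 0.692083°; total 171.692083
  E → positive
Point 2:
  φ: 44 + 11.932/60 = 44.198867
  S ⇒ negate
  Lon: 51.285′ = 0.854750°; total 178.854750
  hemisphere W, so the sign is −
Point 3:
  Lat: 85 + 49.92/60 = 85.832000
  N ⇒ keep positive
  λ: 31.84′ = 0.530667°; total 152.530667
  W → negative
Point 4:
  Latitude: 60 + 2.841/60 = 60.047350
  hemisphere S, so the sign is −
  λ: 11.2243′ = 0.187072°; total 19.187072
  E ⇒ keep positive
Point 5:
  Lat: 89 + 12.232/60 = 89.203867
  hemisphere S, so the sign is −
  Lon: 131 + 21.622/60 = 131.360367
  hemisphere W, so the sign is −
Point 6:
  φ: 56 + 52.876/60 = 56.881267
  S → negative
  λ: 135 + 42.087/60 = 135.701450
  E → positive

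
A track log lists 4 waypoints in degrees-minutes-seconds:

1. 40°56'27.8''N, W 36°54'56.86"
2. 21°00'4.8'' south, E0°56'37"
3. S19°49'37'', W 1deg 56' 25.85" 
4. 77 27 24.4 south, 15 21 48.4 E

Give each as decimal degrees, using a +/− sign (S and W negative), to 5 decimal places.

1. 40.94106, -36.91579
2. -21.00133, 0.94361
3. -19.82694, -1.94051
4. -77.45678, 15.36344

Point 1:
  φ: 56′ + 27.8″ = 56.46333′; 40 + 56.46333/60 = 40.941056
  N → positive
  λ: 36° + 54/60 + 56.86/3600 = 36 + 0.900000 + 0.015794 = 36.915794
  W → negative
Point 2:
  Lat: 21° + 0/60 + 4.8/3600 = 21 + 0.000000 + 0.001333 = 21.001333
  S → negative
  λ: 0° + 56/60 + 37/3600 = 0 + 0.933333 + 0.010278 = 0.943611
  E ⇒ keep positive
Point 3:
  Lat: 19° + 49/60 + 37/3600 = 19 + 0.816667 + 0.010278 = 19.826944
  S → negative
  λ: 1 + 56/60 + 25.85/3600 = 1.940514
  W → negative
Point 4:
  Latitude: 77° + 27/60 + 24.4/3600 = 77 + 0.450000 + 0.006778 = 77.456778
  hemisphere S, so the sign is −
  λ: 21′ + 48.4″ = 21.80667′; 15 + 21.80667/60 = 15.363444
  E → positive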